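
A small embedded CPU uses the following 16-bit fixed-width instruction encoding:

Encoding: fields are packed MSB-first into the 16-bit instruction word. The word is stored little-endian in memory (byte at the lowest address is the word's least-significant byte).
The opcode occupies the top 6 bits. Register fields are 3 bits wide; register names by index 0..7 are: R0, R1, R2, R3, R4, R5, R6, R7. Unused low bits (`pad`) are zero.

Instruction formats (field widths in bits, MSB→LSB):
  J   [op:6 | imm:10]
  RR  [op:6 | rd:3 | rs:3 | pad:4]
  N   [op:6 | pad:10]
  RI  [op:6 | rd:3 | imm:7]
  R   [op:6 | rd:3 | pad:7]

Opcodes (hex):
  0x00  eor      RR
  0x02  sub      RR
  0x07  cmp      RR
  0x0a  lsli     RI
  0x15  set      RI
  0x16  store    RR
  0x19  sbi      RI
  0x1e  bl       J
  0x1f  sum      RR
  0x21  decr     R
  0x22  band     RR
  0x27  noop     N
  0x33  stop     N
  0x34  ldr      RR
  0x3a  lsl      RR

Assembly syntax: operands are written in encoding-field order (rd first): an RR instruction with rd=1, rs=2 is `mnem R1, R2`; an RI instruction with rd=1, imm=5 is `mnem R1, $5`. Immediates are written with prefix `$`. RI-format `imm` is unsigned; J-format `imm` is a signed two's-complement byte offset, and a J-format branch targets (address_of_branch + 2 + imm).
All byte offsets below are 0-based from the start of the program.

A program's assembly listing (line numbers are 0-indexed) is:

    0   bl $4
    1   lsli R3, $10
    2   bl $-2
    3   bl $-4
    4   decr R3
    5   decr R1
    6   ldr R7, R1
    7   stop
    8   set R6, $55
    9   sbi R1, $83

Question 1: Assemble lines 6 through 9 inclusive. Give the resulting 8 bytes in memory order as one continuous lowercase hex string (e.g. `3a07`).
6. ldr fields op=0x34:6|rd=7:3|rs=1:3|pad=0:4 → word d390h → 90 d3
7. stop fields op=0x33:6|pad=0:10 → word cc00h → 00 cc
8. set fields op=0x15:6|rd=6:3|imm=55:7 → word 5737h → 37 57
9. sbi fields op=0x19:6|rd=1:3|imm=83:7 → word 64d3h → d3 64

90d300cc3757d364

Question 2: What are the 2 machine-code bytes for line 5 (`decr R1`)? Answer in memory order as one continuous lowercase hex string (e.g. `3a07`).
8084

line 5 (decr): pack op=0x21:6|rd=1:3|pad=0:7 = 0x8480; little→ 80 84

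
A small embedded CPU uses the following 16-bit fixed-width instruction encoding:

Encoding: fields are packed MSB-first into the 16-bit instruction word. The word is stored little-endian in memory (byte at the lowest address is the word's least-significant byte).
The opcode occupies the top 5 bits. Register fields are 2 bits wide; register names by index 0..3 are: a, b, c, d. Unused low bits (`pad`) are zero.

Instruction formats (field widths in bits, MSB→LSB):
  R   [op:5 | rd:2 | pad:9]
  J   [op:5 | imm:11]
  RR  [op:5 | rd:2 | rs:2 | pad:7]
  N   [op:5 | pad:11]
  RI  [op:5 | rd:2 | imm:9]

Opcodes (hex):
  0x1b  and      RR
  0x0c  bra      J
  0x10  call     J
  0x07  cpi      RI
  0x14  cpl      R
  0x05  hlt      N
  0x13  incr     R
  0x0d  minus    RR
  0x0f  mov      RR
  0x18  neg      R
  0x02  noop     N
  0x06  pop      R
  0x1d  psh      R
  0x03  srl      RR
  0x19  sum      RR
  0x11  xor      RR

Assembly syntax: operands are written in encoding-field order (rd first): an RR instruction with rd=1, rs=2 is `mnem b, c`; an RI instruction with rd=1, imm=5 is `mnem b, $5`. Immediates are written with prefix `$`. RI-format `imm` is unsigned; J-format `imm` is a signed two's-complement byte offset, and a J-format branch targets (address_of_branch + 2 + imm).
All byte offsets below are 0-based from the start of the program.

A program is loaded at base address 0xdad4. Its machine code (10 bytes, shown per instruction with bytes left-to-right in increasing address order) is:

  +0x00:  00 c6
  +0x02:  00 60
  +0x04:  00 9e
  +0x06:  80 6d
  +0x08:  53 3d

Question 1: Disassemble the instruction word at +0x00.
+0x00: 00 c6 ⇒ word 0xc600 (little)
  opcode bits[15:11]=0x18: neg/R
  rd: (w>>9)&0x3=0x3 → d

neg d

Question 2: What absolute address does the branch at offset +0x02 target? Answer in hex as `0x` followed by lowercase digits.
off 0x02: read 00 60 as little → 0x6000
  op=0x6000>>11=0xc ⇒ bra (J)
  imm@[10:0]=0x0 ⇒ $0
  target = base 0xdad4 + off 0x02 + 2 + imm 0 = 0xdad8

0xdad8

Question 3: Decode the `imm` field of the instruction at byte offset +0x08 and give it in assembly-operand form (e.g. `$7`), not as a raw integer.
$339

@+08  little-endian(53 3d) = 0x3d53
  opcode bits[15:11]=0x7: cpi/RI
  rd: (w>>9)&0x3=0x2 → c
  imm: (w>>0)&0x1ff=0x153 → $339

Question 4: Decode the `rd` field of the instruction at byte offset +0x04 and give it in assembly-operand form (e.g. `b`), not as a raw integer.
d

@+04  little-endian(00 9e) = 0x9e00
  opcode bits[15:11]=0x13: incr/R
  rd: (w>>9)&0x3=0x3 → d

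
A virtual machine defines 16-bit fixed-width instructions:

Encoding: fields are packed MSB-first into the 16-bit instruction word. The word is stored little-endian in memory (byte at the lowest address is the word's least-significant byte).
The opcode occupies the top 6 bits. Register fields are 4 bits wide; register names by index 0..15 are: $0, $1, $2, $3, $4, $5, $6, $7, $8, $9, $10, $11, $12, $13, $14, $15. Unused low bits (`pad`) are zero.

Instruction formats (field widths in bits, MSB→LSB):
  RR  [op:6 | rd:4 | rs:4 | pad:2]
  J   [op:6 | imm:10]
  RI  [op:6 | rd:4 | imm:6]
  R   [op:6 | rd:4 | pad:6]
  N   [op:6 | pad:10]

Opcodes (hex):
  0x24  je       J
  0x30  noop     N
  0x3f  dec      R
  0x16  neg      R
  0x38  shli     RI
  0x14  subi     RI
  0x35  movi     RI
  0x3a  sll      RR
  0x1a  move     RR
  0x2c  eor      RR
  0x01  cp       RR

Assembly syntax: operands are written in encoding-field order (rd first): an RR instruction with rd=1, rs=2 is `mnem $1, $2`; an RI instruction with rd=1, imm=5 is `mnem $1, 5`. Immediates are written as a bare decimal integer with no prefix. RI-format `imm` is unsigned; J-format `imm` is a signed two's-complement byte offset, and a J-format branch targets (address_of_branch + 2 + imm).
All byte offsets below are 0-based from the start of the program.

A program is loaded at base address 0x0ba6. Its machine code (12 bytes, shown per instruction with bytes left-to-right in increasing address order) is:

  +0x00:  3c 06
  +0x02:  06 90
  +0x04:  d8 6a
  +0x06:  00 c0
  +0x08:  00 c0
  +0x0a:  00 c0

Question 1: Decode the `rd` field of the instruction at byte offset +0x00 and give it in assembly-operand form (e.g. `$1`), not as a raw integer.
$8

off 0x00: read 3c 06 as little → 0x063c
  opcode bits[15:10]=0x1: cp/RR
  rd@[9:6]=0x8 ⇒ $8
  rs@[5:2]=0xf ⇒ $15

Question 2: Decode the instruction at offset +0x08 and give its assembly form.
noop

off 0x08: read 00 c0 as little → 0xc000
  opcode bits[15:10]=0x30: noop/N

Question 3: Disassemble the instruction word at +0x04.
off 0x04: read d8 6a as little → 0x6ad8
  op=0x6ad8>>10=0x1a ⇒ move (RR)
  [9:6] rd=11 = $11
  [5:2] rs=6 = $6

move $11, $6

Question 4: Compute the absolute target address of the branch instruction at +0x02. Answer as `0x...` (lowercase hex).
+0x02: 06 90 ⇒ word 0x9006 (little)
  op=0x9006>>10=0x24 ⇒ je (J)
  imm: (w>>0)&0x3ff=0x6 → 6
  target = base 0x0ba6 + off 0x02 + 2 + imm 6 = 0x0bb0

0x0bb0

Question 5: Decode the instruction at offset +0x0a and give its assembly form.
noop

@+0a  little-endian(00 c0) = 0xc000
  op=0xc000>>10=0x30 ⇒ noop (N)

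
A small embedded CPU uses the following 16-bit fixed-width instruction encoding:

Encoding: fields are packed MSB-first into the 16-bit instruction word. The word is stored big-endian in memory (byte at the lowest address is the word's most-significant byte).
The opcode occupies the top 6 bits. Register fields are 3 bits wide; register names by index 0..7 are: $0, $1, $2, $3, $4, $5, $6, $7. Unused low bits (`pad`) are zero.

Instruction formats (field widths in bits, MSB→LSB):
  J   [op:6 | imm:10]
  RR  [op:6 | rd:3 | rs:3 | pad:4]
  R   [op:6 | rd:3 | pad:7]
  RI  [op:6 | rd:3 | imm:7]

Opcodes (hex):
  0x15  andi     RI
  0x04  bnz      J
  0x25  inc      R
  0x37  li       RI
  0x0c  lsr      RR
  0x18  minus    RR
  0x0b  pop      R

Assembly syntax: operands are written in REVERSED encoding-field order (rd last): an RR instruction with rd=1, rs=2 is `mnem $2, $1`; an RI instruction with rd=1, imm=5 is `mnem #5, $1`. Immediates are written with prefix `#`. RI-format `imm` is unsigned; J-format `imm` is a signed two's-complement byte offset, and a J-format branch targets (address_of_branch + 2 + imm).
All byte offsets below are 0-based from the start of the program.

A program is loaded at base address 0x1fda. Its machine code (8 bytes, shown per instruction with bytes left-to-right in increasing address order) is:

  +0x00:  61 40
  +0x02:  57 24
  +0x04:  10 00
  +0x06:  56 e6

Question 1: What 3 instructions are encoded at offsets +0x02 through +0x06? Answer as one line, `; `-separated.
@+02  big-endian(57 24) = 0x5724
  top 6b → 0x15 → andi [RI]
  [9:7] rd=6 = $6
  [6:0] imm=36 = #36
@+04  big-endian(10 00) = 0x1000
  top 6b → 0x4 → bnz [J]
  [9:0] imm=0 = #0
@+06  big-endian(56 e6) = 0x56e6
  top 6b → 0x15 → andi [RI]
  [9:7] rd=5 = $5
  [6:0] imm=102 = #102

andi #36, $6; bnz #0; andi #102, $5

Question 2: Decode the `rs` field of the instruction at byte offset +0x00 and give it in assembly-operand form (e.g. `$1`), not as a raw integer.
$4

@+00  big-endian(61 40) = 0x6140
  top 6b → 0x18 → minus [RR]
  rd: (w>>7)&0x7=0x2 → $2
  rs: (w>>4)&0x7=0x4 → $4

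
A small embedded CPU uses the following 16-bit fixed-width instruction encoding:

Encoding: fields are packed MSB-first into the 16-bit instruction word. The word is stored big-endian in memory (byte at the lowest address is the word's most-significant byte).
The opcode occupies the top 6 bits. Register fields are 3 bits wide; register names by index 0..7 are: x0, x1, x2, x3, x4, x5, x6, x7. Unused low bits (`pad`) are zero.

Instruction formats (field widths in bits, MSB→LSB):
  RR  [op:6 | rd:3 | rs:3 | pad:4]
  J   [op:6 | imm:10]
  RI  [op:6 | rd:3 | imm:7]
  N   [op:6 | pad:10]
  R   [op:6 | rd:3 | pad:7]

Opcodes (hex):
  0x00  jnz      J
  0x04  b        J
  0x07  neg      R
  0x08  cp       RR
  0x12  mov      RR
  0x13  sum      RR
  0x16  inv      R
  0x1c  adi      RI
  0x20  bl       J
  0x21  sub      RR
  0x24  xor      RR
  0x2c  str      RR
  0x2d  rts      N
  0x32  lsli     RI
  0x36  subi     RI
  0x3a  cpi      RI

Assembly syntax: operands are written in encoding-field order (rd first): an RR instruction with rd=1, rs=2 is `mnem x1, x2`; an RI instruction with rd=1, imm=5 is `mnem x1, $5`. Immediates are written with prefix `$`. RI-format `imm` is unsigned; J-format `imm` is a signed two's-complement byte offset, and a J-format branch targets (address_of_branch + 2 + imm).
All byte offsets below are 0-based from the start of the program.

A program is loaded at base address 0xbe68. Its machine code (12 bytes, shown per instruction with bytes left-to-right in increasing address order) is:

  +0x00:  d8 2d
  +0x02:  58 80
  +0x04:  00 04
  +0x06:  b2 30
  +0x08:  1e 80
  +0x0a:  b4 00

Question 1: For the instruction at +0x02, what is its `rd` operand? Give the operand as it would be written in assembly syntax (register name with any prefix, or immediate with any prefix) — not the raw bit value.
x1

[02] 58 80 → 0x5880
  opcode bits[15:10]=0x16: inv/R
  [9:7] rd=1 = x1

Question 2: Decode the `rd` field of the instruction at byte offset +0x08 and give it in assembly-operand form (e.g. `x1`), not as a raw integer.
x5

@+08  big-endian(1e 80) = 0x1e80
  top 6b → 0x7 → neg [R]
  rd@[9:7]=0x5 ⇒ x5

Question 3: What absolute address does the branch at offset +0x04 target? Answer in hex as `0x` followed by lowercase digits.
0xbe72

off 0x04: read 00 04 as big → 0x0004
  op=0x0004>>10=0x0 ⇒ jnz (J)
  [9:0] imm=4 = $4
  target = base 0xbe68 + off 0x04 + 2 + imm 4 = 0xbe72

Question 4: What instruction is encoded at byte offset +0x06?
off 0x06: read b2 30 as big → 0xb230
  op=0xb230>>10=0x2c ⇒ str (RR)
  [9:7] rd=4 = x4
  [6:4] rs=3 = x3

str x4, x3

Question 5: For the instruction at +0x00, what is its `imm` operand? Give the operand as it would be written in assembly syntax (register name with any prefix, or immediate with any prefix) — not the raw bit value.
$45

@+00  big-endian(d8 2d) = 0xd82d
  op=0xd82d>>10=0x36 ⇒ subi (RI)
  rd@[9:7]=0x0 ⇒ x0
  imm@[6:0]=0x2d ⇒ $45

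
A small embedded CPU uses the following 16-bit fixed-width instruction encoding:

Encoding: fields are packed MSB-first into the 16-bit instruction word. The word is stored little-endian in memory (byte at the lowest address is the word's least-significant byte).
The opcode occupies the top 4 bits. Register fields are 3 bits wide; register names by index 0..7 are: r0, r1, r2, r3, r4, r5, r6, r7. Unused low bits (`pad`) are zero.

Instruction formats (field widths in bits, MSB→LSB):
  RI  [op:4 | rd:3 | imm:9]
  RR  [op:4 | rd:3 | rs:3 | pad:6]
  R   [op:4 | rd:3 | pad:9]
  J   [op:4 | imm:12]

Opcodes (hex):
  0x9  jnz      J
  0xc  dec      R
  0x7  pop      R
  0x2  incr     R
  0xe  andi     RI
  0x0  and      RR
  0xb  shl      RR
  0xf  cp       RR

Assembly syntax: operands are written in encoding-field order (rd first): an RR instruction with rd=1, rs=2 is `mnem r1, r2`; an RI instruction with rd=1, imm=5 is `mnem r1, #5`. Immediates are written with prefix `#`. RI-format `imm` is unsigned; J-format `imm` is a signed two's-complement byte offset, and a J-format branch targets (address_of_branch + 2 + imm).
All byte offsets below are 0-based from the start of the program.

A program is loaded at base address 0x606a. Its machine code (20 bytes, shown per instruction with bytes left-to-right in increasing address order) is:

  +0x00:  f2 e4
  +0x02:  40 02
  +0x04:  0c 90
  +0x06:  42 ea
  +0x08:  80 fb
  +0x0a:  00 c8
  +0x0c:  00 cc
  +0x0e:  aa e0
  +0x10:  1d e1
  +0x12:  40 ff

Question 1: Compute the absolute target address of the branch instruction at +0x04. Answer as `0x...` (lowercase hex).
0x607c

[04] 0c 90 → 0x900c
  op=0x900c>>12=0x9 ⇒ jnz (J)
  imm: (w>>0)&0xfff=0xc → #12
  target = base 0x606a + off 0x04 + 2 + imm 12 = 0x607c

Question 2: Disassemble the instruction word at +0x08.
[08] 80 fb → 0xfb80
  op=0xfb80>>12=0xf ⇒ cp (RR)
  [11:9] rd=5 = r5
  [8:6] rs=6 = r6

cp r5, r6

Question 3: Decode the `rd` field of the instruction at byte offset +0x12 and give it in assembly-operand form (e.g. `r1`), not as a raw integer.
@+12  little-endian(40 ff) = 0xff40
  opcode bits[15:12]=0xf: cp/RR
  rd@[11:9]=0x7 ⇒ r7
  rs@[8:6]=0x5 ⇒ r5

r7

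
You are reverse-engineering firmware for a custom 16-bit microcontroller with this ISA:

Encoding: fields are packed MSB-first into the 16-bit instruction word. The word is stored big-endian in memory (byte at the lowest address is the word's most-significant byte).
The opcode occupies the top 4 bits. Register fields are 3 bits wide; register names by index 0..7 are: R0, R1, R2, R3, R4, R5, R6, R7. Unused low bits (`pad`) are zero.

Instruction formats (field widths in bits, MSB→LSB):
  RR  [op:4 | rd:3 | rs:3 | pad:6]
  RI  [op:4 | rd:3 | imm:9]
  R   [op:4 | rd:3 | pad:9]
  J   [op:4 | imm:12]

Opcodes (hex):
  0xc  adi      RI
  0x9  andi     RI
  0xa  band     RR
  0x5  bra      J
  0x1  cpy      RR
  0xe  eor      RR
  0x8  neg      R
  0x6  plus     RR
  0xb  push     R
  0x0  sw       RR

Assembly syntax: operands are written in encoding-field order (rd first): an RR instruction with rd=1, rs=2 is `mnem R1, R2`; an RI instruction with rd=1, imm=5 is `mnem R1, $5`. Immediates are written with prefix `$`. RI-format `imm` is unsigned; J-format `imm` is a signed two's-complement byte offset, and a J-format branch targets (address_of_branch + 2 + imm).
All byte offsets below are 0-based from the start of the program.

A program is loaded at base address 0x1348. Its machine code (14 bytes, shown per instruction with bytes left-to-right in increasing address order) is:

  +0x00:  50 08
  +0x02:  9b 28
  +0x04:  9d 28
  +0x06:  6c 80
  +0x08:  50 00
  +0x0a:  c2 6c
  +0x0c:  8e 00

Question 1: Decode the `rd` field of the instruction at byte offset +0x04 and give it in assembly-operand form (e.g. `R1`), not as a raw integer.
R6

@+04  big-endian(9d 28) = 0x9d28
  top 4b → 0x9 → andi [RI]
  rd: (w>>9)&0x7=0x6 → R6
  imm: (w>>0)&0x1ff=0x128 → $296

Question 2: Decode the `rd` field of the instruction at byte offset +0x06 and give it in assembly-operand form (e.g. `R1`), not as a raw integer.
+0x06: 6c 80 ⇒ word 0x6c80 (big)
  top 4b → 0x6 → plus [RR]
  [11:9] rd=6 = R6
  [8:6] rs=2 = R2

R6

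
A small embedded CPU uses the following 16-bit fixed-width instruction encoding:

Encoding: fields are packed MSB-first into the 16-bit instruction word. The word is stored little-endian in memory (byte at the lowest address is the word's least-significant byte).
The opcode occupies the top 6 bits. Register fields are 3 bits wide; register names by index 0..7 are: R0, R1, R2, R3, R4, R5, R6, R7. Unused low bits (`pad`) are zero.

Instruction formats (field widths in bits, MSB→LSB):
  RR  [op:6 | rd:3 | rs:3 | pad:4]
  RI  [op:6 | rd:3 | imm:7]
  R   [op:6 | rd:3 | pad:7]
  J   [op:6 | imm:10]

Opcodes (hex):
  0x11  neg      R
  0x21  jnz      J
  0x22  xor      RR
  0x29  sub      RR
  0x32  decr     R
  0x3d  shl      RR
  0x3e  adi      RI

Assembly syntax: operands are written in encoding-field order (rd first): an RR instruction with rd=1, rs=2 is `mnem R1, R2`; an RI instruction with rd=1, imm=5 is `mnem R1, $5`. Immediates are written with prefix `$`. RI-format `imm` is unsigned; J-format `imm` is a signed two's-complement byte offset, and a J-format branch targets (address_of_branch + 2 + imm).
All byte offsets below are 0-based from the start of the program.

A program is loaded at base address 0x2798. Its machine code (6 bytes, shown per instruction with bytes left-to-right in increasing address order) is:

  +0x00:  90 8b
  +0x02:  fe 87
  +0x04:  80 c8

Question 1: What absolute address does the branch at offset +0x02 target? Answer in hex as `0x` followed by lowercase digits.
@+02  little-endian(fe 87) = 0x87fe
  opcode bits[15:10]=0x21: jnz/J
  imm: (w>>0)&0x3ff=0x3fe (s10→-2) → $-2
  target = base 0x2798 + off 0x02 + 2 + imm -2 = 0x279a

0x279a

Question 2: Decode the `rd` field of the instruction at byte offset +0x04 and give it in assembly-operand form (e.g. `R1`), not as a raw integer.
[04] 80 c8 → 0xc880
  top 6b → 0x32 → decr [R]
  [9:7] rd=1 = R1

R1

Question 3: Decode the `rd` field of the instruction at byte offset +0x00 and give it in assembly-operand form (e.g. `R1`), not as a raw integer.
[00] 90 8b → 0x8b90
  top 6b → 0x22 → xor [RR]
  [9:7] rd=7 = R7
  [6:4] rs=1 = R1

R7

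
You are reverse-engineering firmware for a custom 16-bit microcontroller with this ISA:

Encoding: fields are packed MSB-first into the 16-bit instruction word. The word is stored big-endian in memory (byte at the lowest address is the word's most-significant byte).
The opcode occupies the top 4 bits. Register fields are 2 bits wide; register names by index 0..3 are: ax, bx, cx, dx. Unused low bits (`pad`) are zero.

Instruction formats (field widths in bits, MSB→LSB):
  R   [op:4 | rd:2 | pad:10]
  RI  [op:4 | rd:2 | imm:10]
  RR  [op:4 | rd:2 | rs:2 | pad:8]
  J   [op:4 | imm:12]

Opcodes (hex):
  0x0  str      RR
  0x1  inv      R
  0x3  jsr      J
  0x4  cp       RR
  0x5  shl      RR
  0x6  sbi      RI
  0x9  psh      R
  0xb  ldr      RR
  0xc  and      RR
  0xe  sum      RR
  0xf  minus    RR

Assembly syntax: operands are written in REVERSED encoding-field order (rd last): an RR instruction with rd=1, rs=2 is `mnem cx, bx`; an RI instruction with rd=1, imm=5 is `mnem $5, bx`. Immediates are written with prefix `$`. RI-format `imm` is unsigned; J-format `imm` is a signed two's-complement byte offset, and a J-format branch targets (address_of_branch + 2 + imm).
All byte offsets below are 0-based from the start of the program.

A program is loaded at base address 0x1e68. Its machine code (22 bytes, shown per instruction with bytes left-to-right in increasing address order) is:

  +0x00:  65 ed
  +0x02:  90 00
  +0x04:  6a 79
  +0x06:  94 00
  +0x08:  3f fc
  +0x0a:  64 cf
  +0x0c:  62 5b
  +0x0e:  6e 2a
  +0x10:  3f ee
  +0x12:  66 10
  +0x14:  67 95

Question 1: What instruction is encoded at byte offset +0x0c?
sbi $603, ax

+0x0c: 62 5b ⇒ word 0x625b (big)
  op=0x625b>>12=0x6 ⇒ sbi (RI)
  [11:10] rd=0 = ax
  [9:0] imm=603 = $603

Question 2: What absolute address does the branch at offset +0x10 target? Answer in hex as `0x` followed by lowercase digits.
@+10  big-endian(3f ee) = 0x3fee
  opcode bits[15:12]=0x3: jsr/J
  imm@[11:0]=0xfee (s12→-18) ⇒ $-18
  target = base 0x1e68 + off 0x10 + 2 + imm -18 = 0x1e68

0x1e68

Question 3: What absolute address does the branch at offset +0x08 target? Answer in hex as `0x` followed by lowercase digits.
@+08  big-endian(3f fc) = 0x3ffc
  opcode bits[15:12]=0x3: jsr/J
  imm@[11:0]=0xffc (s12→-4) ⇒ $-4
  target = base 0x1e68 + off 0x08 + 2 + imm -4 = 0x1e6e

0x1e6e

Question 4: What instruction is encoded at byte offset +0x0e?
off 0x0e: read 6e 2a as big → 0x6e2a
  op=0x6e2a>>12=0x6 ⇒ sbi (RI)
  rd: (w>>10)&0x3=0x3 → dx
  imm: (w>>0)&0x3ff=0x22a → $554

sbi $554, dx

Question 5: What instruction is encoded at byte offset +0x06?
psh bx

@+06  big-endian(94 00) = 0x9400
  top 4b → 0x9 → psh [R]
  [11:10] rd=1 = bx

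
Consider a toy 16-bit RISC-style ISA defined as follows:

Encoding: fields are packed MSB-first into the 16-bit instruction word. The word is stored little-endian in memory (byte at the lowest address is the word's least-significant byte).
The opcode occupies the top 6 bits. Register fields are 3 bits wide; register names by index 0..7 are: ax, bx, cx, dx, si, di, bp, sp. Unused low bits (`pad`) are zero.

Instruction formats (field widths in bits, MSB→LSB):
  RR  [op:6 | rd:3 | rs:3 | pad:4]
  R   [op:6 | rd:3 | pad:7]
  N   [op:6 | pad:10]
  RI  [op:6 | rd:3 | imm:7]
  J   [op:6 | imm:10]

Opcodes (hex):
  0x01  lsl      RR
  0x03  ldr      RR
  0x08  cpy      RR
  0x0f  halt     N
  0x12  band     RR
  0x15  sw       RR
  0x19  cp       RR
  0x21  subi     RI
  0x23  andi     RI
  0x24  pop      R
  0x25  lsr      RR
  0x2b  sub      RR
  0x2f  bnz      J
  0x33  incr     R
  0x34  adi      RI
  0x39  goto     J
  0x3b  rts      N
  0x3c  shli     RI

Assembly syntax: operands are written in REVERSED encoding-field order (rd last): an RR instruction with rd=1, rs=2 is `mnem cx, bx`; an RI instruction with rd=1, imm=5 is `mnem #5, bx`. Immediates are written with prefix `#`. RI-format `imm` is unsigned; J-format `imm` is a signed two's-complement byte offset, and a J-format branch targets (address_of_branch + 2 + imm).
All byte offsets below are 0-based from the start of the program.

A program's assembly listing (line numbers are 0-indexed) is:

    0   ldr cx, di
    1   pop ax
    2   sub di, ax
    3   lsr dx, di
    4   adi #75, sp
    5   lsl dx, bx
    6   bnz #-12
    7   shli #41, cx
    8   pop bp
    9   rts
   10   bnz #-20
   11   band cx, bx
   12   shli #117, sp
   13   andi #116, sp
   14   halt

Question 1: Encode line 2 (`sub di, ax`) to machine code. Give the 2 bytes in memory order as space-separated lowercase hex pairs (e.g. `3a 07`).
50 ac

2. sub fields op=0x2b:6|rd=0:3|rs=5:3|pad=0:4 → word ac50h → 50 ac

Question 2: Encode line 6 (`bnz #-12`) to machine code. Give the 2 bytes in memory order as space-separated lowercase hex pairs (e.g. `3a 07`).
f4 bf

L6: bnz op=0x2f:6|imm=-12:10 ⇒ 0xbff4 ⇒ little f4 bf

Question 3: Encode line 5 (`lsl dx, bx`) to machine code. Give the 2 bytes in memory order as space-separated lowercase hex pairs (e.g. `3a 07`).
b0 04

line 5 (lsl): pack op=0x1:6|rd=1:3|rs=3:3|pad=0:4 = 0x04b0; little→ b0 04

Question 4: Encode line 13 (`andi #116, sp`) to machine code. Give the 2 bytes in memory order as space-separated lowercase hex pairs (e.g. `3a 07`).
f4 8f

13. andi fields op=0x23:6|rd=7:3|imm=116:7 → word 8ff4h → f4 8f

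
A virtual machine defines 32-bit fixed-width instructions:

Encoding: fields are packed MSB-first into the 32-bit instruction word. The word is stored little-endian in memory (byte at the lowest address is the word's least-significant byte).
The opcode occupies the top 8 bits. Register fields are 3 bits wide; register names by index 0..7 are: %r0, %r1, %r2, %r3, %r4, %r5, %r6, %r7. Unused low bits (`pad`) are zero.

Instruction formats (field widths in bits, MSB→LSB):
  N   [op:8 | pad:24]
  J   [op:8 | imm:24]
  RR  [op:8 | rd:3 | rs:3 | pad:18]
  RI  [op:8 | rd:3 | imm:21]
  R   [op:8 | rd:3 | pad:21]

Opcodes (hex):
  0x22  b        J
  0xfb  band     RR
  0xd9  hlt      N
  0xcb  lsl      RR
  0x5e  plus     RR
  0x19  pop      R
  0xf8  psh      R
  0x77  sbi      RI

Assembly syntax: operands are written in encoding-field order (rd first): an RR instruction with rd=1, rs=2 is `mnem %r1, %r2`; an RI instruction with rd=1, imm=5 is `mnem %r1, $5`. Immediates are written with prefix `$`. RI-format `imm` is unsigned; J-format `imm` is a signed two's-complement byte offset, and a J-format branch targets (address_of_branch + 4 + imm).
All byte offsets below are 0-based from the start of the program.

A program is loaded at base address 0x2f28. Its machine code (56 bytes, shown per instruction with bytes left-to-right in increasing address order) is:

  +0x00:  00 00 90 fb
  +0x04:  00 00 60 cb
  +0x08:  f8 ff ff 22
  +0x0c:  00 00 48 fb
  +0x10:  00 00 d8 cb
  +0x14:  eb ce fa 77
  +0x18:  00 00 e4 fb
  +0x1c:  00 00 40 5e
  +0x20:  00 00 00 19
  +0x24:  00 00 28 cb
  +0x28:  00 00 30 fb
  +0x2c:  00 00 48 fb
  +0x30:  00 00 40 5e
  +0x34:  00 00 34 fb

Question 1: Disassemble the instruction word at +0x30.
plus %r2, %r0

[30] 00 00 40 5e → 0x5e400000
  top 8b → 0x5e → plus [RR]
  rd: (w>>21)&0x7=0x2 → %r2
  rs: (w>>18)&0x7=0x0 → %r0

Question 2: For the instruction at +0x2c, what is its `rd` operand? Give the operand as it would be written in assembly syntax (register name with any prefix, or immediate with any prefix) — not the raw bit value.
%r2

@+2c  little-endian(00 00 48 fb) = 0xfb480000
  opcode bits[31:24]=0xfb: band/RR
  [23:21] rd=2 = %r2
  [20:18] rs=2 = %r2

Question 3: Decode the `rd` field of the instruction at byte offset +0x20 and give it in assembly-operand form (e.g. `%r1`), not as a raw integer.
%r0

[20] 00 00 00 19 → 0x19000000
  op=0x19000000>>24=0x19 ⇒ pop (R)
  rd@[23:21]=0x0 ⇒ %r0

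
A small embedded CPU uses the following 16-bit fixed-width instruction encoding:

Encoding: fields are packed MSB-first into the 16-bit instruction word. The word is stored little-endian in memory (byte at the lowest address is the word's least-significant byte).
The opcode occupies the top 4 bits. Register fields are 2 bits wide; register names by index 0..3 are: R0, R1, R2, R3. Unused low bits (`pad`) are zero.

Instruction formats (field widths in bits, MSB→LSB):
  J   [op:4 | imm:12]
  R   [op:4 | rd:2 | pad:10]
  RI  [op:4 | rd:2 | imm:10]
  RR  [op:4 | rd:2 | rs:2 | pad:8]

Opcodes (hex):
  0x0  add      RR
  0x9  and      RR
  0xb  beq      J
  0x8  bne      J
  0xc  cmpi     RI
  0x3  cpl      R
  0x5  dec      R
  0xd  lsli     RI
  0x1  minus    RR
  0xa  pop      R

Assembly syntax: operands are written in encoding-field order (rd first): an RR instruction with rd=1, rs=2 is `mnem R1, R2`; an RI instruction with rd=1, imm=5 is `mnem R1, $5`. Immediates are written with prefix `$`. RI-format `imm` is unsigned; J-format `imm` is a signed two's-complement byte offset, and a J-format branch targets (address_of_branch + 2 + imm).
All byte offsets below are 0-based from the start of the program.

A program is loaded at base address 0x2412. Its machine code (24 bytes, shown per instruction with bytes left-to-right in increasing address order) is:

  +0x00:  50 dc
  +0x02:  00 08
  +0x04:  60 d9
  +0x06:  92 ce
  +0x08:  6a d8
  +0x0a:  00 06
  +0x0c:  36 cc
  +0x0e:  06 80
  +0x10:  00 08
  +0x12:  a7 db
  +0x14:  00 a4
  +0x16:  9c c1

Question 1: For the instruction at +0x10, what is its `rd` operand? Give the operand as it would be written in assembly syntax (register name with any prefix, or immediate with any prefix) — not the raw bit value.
R2

off 0x10: read 00 08 as little → 0x0800
  top 4b → 0x0 → add [RR]
  [11:10] rd=2 = R2
  [9:8] rs=0 = R0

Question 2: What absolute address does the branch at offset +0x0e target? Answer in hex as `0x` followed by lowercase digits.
0x2428

[0e] 06 80 → 0x8006
  op=0x8006>>12=0x8 ⇒ bne (J)
  [11:0] imm=6 = $6
  target = base 0x2412 + off 0x0e + 2 + imm 6 = 0x2428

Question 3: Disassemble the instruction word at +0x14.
pop R1

@+14  little-endian(00 a4) = 0xa400
  op=0xa400>>12=0xa ⇒ pop (R)
  rd@[11:10]=0x1 ⇒ R1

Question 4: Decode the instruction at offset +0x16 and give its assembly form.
cmpi R0, $412

off 0x16: read 9c c1 as little → 0xc19c
  opcode bits[15:12]=0xc: cmpi/RI
  rd@[11:10]=0x0 ⇒ R0
  imm@[9:0]=0x19c ⇒ $412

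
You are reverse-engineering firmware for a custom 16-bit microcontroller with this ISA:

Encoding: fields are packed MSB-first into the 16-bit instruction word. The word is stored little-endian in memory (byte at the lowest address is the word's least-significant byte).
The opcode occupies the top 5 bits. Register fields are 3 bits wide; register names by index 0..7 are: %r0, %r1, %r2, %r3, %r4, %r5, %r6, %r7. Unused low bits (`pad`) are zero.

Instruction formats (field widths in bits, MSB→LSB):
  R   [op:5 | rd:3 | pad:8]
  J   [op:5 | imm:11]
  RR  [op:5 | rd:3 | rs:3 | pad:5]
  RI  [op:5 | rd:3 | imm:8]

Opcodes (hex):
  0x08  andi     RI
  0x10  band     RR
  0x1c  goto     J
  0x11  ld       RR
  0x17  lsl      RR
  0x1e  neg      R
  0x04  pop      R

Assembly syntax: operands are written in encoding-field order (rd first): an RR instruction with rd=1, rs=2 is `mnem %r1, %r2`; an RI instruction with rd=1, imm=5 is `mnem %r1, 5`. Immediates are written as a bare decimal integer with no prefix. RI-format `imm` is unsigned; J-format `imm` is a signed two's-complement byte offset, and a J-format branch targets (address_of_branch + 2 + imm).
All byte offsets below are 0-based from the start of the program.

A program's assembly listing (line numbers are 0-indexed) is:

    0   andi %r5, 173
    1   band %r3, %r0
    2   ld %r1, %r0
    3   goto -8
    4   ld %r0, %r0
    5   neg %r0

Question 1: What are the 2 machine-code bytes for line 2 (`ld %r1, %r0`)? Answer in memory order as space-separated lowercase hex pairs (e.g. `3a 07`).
2. ld fields op=0x11:5|rd=1:3|rs=0:3|pad=0:5 → word 8900h → 00 89

00 89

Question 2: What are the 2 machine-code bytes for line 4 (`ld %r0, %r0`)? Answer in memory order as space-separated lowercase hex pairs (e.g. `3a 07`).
00 88

line 4 (ld): pack op=0x11:5|rd=0:3|rs=0:3|pad=0:5 = 0x8800; little→ 00 88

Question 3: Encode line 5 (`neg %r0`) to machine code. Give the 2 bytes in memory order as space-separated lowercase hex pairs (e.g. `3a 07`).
00 f0

line 5 (neg): pack op=0x1e:5|rd=0:3|pad=0:8 = 0xf000; little→ 00 f0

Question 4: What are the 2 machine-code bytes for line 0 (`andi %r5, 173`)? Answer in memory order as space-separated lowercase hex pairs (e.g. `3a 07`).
line 0 (andi): pack op=0x8:5|rd=5:3|imm=173:8 = 0x45ad; little→ ad 45

ad 45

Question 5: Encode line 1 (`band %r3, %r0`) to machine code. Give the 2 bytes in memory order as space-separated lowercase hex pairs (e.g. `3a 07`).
1. band fields op=0x10:5|rd=3:3|rs=0:3|pad=0:5 → word 8300h → 00 83

00 83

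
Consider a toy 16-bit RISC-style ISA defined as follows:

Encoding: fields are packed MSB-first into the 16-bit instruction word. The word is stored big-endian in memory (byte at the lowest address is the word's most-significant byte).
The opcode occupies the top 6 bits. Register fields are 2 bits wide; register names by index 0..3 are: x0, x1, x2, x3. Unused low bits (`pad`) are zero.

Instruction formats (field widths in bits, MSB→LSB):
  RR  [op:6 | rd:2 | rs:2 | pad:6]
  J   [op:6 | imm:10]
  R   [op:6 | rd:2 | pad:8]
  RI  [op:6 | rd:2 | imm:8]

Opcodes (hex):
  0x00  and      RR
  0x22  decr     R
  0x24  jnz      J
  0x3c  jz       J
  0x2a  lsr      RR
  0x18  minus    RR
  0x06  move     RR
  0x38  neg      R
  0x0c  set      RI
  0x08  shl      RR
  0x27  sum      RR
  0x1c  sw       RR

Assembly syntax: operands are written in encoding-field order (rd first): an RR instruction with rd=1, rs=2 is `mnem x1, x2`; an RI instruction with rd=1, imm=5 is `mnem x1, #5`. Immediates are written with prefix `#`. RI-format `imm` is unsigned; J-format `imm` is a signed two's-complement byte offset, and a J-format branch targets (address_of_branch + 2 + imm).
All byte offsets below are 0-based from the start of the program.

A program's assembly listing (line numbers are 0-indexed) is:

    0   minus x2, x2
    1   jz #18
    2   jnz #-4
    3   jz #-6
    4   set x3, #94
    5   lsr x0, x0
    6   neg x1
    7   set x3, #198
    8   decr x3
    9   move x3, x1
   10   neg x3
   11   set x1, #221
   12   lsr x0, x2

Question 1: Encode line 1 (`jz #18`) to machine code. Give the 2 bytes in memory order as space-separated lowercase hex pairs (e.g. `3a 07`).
f0 12

L1: jz op=0x3c:6|imm=18:10 ⇒ 0xf012 ⇒ big f0 12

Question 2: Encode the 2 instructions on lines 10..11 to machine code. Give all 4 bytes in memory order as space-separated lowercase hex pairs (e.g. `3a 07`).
L10: neg op=0x38:6|rd=3:2|pad=0:8 ⇒ 0xe300 ⇒ big e3 00
L11: set op=0xc:6|rd=1:2|imm=221:8 ⇒ 0x31dd ⇒ big 31 dd

e3 00 31 dd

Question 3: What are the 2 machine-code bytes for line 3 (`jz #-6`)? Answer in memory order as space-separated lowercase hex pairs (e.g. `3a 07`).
line 3 (jz): pack op=0x3c:6|imm=-6:10 = 0xf3fa; big→ f3 fa

f3 fa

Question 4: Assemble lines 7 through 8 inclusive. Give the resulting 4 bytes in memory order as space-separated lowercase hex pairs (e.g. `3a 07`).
33 c6 8b 00

L7: set op=0xc:6|rd=3:2|imm=198:8 ⇒ 0x33c6 ⇒ big 33 c6
L8: decr op=0x22:6|rd=3:2|pad=0:8 ⇒ 0x8b00 ⇒ big 8b 00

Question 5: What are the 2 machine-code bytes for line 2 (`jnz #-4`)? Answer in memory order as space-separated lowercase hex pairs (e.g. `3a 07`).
93 fc

L2: jnz op=0x24:6|imm=-4:10 ⇒ 0x93fc ⇒ big 93 fc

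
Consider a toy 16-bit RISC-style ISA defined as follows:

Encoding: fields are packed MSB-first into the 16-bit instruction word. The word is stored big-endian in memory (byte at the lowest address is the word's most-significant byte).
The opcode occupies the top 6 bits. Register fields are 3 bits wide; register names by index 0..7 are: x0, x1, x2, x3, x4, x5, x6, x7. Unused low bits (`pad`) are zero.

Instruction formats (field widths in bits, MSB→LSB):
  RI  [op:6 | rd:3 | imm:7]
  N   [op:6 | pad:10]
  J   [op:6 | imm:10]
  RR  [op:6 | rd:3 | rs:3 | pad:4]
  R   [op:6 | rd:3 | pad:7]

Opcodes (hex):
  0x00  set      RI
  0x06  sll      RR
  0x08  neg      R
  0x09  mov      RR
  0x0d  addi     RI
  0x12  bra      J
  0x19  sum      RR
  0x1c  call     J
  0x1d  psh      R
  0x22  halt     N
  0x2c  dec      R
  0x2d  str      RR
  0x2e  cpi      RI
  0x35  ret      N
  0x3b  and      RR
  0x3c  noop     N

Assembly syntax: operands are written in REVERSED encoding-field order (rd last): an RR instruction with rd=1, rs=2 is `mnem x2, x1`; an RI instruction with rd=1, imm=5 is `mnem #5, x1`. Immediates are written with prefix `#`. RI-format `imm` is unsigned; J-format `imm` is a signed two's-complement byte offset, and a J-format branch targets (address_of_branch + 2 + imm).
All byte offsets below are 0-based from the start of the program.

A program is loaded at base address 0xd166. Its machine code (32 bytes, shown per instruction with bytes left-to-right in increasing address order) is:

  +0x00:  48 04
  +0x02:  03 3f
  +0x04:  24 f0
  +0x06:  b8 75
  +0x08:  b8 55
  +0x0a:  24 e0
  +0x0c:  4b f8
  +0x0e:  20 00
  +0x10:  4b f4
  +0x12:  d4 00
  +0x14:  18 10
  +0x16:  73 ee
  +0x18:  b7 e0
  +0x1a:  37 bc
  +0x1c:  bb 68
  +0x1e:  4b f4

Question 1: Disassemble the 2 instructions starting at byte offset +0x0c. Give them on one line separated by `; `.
@+0c  big-endian(4b f8) = 0x4bf8
  opcode bits[15:10]=0x12: bra/J
  imm: (w>>0)&0x3ff=0x3f8 (s10→-8) → #-8
@+0e  big-endian(20 00) = 0x2000
  opcode bits[15:10]=0x8: neg/R
  rd: (w>>7)&0x7=0x0 → x0

bra #-8; neg x0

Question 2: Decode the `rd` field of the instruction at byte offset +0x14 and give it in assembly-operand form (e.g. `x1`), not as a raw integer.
x0

[14] 18 10 → 0x1810
  top 6b → 0x6 → sll [RR]
  rd@[9:7]=0x0 ⇒ x0
  rs@[6:4]=0x1 ⇒ x1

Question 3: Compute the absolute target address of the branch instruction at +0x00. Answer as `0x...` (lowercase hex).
0xd16c

[00] 48 04 → 0x4804
  op=0x4804>>10=0x12 ⇒ bra (J)
  [9:0] imm=4 = #4
  target = base 0xd166 + off 0x00 + 2 + imm 4 = 0xd16c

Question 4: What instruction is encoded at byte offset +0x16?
off 0x16: read 73 ee as big → 0x73ee
  opcode bits[15:10]=0x1c: call/J
  imm: (w>>0)&0x3ff=0x3ee (s10→-18) → #-18

call #-18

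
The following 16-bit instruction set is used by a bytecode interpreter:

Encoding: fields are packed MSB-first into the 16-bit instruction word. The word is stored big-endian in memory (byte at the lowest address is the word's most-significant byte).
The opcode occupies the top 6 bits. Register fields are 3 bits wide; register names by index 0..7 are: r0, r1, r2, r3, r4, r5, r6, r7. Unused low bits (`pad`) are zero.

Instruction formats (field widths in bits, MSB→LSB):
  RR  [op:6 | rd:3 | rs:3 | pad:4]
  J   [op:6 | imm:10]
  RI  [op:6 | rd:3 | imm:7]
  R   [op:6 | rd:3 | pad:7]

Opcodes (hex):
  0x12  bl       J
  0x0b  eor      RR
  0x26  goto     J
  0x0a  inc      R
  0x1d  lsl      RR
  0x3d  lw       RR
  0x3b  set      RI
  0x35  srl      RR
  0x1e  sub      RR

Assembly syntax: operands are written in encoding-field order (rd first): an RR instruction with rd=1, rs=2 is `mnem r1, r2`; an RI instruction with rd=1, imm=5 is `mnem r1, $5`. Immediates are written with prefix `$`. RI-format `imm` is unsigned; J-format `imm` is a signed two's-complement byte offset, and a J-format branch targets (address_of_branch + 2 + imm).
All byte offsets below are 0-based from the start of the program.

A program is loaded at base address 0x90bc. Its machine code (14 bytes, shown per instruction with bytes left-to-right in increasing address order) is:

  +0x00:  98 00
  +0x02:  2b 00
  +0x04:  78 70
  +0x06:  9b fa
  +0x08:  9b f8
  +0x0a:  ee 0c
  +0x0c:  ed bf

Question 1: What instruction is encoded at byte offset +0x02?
[02] 2b 00 → 0x2b00
  top 6b → 0xa → inc [R]
  rd: (w>>7)&0x7=0x6 → r6

inc r6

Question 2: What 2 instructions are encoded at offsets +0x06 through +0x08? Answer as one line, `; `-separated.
[06] 9b fa → 0x9bfa
  opcode bits[15:10]=0x26: goto/J
  imm@[9:0]=0x3fa (s10→-6) ⇒ $-6
[08] 9b f8 → 0x9bf8
  opcode bits[15:10]=0x26: goto/J
  imm@[9:0]=0x3f8 (s10→-8) ⇒ $-8

goto $-6; goto $-8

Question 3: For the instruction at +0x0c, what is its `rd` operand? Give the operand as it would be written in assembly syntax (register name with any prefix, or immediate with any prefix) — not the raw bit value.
r3

off 0x0c: read ed bf as big → 0xedbf
  opcode bits[15:10]=0x3b: set/RI
  rd@[9:7]=0x3 ⇒ r3
  imm@[6:0]=0x3f ⇒ $63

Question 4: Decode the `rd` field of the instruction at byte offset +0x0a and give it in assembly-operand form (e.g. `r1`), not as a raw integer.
r4

+0x0a: ee 0c ⇒ word 0xee0c (big)
  opcode bits[15:10]=0x3b: set/RI
  rd: (w>>7)&0x7=0x4 → r4
  imm: (w>>0)&0x7f=0xc → $12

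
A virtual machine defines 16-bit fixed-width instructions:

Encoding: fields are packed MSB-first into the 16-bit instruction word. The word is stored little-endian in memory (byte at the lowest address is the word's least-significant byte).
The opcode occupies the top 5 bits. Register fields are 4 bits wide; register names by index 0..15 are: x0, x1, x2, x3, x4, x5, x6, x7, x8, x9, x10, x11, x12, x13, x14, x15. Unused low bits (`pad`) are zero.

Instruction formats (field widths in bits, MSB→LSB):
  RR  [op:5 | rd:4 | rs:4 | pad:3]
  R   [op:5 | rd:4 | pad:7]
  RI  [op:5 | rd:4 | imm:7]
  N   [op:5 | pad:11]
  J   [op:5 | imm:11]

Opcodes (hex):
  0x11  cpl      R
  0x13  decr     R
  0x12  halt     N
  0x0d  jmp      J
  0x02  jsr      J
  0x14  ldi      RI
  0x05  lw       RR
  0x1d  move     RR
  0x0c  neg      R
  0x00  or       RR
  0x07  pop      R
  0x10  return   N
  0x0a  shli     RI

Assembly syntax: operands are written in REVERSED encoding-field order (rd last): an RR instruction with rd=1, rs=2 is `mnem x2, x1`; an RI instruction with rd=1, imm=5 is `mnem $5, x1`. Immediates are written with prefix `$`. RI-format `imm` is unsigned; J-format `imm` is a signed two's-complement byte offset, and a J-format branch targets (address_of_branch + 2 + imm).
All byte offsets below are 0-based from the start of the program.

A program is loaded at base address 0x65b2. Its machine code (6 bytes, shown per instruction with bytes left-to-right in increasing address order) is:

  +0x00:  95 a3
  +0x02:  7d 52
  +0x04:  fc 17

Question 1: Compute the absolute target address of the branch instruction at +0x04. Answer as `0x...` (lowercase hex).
0x65b4

+0x04: fc 17 ⇒ word 0x17fc (little)
  op=0x17fc>>11=0x2 ⇒ jsr (J)
  imm: (w>>0)&0x7ff=0x7fc (s11→-4) → $-4
  target = base 0x65b2 + off 0x04 + 2 + imm -4 = 0x65b4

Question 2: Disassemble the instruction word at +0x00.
ldi $21, x7

off 0x00: read 95 a3 as little → 0xa395
  op=0xa395>>11=0x14 ⇒ ldi (RI)
  [10:7] rd=7 = x7
  [6:0] imm=21 = $21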